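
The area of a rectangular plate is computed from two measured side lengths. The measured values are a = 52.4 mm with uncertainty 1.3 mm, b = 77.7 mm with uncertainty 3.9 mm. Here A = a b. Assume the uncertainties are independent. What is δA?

228 mm^2

For a monomial A ∝ a, b, fractional errors add in quadrature:
  (1·δa/a)² = (1×0.0248)² = 0.000615;  (1·δb/b)² = (1×0.0502)² = 0.00252
δA/A = √(0.00313) = 0.0560
A = 4070 mm^2, so δA = 0.0560 × 4070 = 228 mm^2.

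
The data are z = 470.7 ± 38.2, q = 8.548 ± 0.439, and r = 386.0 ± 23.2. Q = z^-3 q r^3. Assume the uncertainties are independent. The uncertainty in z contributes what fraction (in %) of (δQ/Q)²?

62.8%

(δQ/Q)² = (-3·δz/z)² + (1·δq/q)² + (3·δr/r)²
  z term: (-3×0.0812)² = 0.0593
  q term: (1×0.0514)² = 0.00264
  r term: (3×0.0601)² = 0.0325
Total = 0.0944. Share from z = 0.0593/0.0944 = 0.628.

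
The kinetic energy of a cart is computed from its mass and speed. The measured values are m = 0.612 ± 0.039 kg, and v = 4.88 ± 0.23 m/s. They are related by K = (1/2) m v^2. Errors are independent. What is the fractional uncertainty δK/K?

0.114

Since K is a product/quotient, work with relative uncertainties:
  (1·δm/m)² = (1×0.0637)² = 0.00406;  (2·δv/v)² = (2×0.0471)² = 0.00889
δK/K = √(0.0129) = 0.114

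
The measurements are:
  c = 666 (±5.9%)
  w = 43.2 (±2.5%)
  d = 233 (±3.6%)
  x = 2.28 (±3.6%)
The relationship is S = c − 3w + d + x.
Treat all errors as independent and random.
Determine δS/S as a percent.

5.22%

S is a linear combination, so absolute uncertainties add in quadrature:
  (δc)² = 1540;  (3·δw)² = 10.5;  (δd)² = 70.4;  (δx)² = 0.00674
δS = √(1620) = 40.3
S = 772, so δS/S = 40.3/772 = 0.0522.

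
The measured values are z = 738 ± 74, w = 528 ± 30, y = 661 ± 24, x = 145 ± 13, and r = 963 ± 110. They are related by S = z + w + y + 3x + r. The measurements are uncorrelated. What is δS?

143

Sums and differences: (δS)² = Σ (cᵢ δxᵢ)².
  (δz)² = 5480;  (δw)² = 900;  (δy)² = 576;  (3·δx)² = 1520;  (δr)² = 12100
δS = √(20600) = 143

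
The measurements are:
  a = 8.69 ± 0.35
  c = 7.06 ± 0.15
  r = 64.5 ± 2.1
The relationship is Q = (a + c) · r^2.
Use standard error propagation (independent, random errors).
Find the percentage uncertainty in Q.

Let u = a + c = 15.8. δu = √(δa² + δc²) = √(0.122 + 0.0225) = 0.381, so δu/u = 0.0242.
Q is then a monomial in u, r:
δQ/Q = √((δu/u)² + (2·δr/r)²) = √(0.000585 + 0.00424) = 0.0695

6.95%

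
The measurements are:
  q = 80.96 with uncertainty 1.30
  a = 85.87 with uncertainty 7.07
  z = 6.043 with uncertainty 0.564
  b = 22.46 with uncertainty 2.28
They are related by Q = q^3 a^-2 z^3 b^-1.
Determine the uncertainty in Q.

243

For a monomial Q ∝ q^3, a^-2, z^3, b^-1, fractional errors add in quadrature:
  (3·δq/q)² = (3×0.0161)² = 0.00232;  (-2·δa/a)² = (-2×0.0823)² = 0.0271;  (3·δz/z)² = (3×0.0933)² = 0.0784;  (-1·δb/b)² = (-1×0.102)² = 0.0103
δQ/Q = √(0.118) = 0.344
Q = 707.1, so δQ = 0.344 × 707.1 = 243.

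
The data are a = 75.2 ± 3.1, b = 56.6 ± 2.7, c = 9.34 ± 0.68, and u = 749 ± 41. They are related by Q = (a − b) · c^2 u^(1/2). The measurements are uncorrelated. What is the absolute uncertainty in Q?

Let w = a − b = 18.6. δw = √(δa² + δb²) = √(9.61 + 7.29) = 4.11, so δw/w = 0.221.
Q is then a monomial in w, c, u:
δQ/Q = √((δw/w)² + (2·δc/c)² + (½·δu/u)²) = √(0.0488 + 0.0212 + 0.000749) = 0.266
Q = 44400, so δQ = 0.266 × 44400 = 11800.

11800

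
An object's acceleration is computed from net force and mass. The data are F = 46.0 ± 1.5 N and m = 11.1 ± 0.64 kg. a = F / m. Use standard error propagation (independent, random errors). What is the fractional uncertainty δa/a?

0.0662

Each factor contributes (exponent × relative error)² to (δa/a)²:
  (1·δF/F)² = (1×0.0326)² = 0.00106;  (-1·δm/m)² = (-1×0.0577)² = 0.00332
δa/a = √(0.00439) = 0.0662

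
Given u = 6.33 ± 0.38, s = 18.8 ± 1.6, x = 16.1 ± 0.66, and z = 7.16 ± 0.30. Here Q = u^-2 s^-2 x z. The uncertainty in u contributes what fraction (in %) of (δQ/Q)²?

(δQ/Q)² = (-2·δu/u)² + (-2·δs/s)² + (1·δx/x)² + (1·δz/z)²
  u term: (-2×0.0600)² = 0.0144
  s term: (-2×0.0851)² = 0.0290
  x term: (1×0.0410)² = 0.00168
  z term: (1×0.0419)² = 0.00176
Total = 0.0468. Share from u = 0.0144/0.0468 = 0.308.

30.8%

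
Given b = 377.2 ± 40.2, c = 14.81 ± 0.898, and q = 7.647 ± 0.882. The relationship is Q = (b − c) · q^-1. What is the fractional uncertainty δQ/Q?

Let u = b − c = 362.4. δu = √(δb² + δc²) = √(1620 + 0.806) = 40.2, so δu/u = 0.111.
Q is then a monomial in u, q:
δQ/Q = √((δu/u)² + (-1·δq/q)²) = √(0.0123 + 0.0133) = 0.160

0.160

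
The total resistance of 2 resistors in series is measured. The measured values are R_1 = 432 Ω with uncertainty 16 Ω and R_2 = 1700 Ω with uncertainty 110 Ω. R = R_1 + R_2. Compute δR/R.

0.0521

Each term contributes (cᵢ δxᵢ)² to (δR)²:
  (δR_1)² = 256;  (δR_2)² = 12100
δR = √(12400) = 111 Ω
R = 2130 Ω, so δR/R = 111/2130 = 0.0521.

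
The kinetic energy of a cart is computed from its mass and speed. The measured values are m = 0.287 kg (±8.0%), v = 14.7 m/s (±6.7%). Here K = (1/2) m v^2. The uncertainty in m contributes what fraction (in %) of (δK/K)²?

(δK/K)² = (1·δm/m)² + (2·δv/v)²
  m term: (1×0.0800)² = 0.00640
  v term: (2×0.0670)² = 0.0180
Total = 0.0244. Share from m = 0.00640/0.0244 = 0.263.

26.3%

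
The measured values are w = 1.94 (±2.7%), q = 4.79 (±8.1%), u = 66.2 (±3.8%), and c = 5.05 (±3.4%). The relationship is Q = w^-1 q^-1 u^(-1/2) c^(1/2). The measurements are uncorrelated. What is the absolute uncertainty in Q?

0.00265

Each factor contributes (exponent × relative error)² to (δQ/Q)²:
  (-1·δw/w)² = (-1×0.0270)² = 0.000729;  (-1·δq/q)² = (-1×0.0810)² = 0.00656;  (−½·δu/u)² = (-0.5×0.0380)² = 0.000361;  (½·δc/c)² = (0.5×0.0340)² = 0.000289
δQ/Q = √(0.00794) = 0.0891
Q = 0.0297, so δQ = 0.0891 × 0.0297 = 0.00265.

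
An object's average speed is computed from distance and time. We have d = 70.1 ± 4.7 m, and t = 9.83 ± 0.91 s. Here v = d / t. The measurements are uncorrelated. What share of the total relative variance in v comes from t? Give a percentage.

(δv/v)² = (1·δd/d)² + (-1·δt/t)²
  d term: (1×0.0670)² = 0.00450
  t term: (-1×0.0926)² = 0.00857
Total = 0.0131. Share from t = 0.00857/0.0131 = 0.656.

65.6%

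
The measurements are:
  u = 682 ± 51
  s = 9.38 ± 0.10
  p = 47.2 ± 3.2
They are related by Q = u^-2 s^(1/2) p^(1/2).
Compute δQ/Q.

0.153

For a monomial Q ∝ u^-2, s^(1/2), p^(1/2), fractional errors add in quadrature:
  (-2·δu/u)² = (-2×0.0748)² = 0.0224;  (½·δs/s)² = (0.5×0.0107)² = 2.84e-05;  (½·δp/p)² = (0.5×0.0678)² = 0.00115
δQ/Q = √(0.0235) = 0.153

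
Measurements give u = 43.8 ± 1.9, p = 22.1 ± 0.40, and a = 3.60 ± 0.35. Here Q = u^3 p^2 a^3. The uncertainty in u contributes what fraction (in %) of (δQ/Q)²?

(δQ/Q)² = (3·δu/u)² + (2·δp/p)² + (3·δa/a)²
  u term: (3×0.0434)² = 0.0169
  p term: (2×0.0181)² = 0.00131
  a term: (3×0.0972)² = 0.0851
Total = 0.103. Share from u = 0.0169/0.103 = 0.164.

16.4%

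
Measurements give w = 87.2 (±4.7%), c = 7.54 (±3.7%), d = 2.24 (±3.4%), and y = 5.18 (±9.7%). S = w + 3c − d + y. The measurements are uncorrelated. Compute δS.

For a sum/difference, combine absolute errors in quadrature:
  (δw)² = 16.8;  (3·δc)² = 0.700;  (δd)² = 0.00580;  (δy)² = 0.252
δS = √(17.8) = 4.21

4.21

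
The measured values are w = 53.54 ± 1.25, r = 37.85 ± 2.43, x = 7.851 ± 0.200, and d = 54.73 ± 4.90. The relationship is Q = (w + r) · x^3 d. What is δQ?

Let u = w + r = 91.39. δu = √(δw² + δr²) = √(1.56 + 5.90) = 2.73, so δu/u = 0.0299.
Q is then a monomial in u, x, d:
δQ/Q = √((δu/u)² + (3·δx/x)² + (1·δd/d)²) = √(0.000894 + 0.00584 + 0.00802) = 0.121
Q = 2.42e+06, so δQ = 0.121 × 2.42e+06 = 2.94e+05.

2.94e+05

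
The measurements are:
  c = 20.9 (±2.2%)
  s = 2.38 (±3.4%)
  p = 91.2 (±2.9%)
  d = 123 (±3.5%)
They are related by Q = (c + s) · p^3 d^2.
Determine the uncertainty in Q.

3.03e+10

Let u = c + s = 23.3. δu = √(δc² + δs²) = √(0.211 + 0.00655) = 0.467, so δu/u = 0.0201.
Q is then a monomial in u, p, d:
δQ/Q = √((δu/u)² + (3·δp/p)² + (2·δd/d)²) = √(0.000402 + 0.00757 + 0.00490) = 0.113
Q = 2.67e+11, so δQ = 0.113 × 2.67e+11 = 3.03e+10.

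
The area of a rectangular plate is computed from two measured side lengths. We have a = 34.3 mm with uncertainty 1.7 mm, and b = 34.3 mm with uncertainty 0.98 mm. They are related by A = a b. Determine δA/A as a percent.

5.72%

A is a product of powers, so relative uncertainties combine in quadrature:
  (1·δa/a)² = (1×0.0496)² = 0.00246;  (1·δb/b)² = (1×0.0286)² = 0.000816
δA/A = √(0.00327) = 0.0572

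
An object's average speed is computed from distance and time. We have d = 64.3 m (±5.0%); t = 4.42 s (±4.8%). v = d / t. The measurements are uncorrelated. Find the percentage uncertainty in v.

Each factor contributes (exponent × relative error)² to (δv/v)²:
  (1·δd/d)² = (1×0.0500)² = 0.00250;  (-1·δt/t)² = (-1×0.0480)² = 0.00230
δv/v = √(0.00480) = 0.0693

6.93%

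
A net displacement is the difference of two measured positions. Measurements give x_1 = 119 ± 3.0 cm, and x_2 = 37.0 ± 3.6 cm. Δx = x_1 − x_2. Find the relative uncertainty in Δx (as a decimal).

Sums and differences: (δΔx)² = Σ (cᵢ δxᵢ)².
  (δx_1)² = 9.00;  (δx_2)² = 13.0
δΔx = √(22.0) = 4.69 cm
Δx = 82.0 cm, so δΔx/Δx = 4.69/82.0 = 0.0571.

0.0571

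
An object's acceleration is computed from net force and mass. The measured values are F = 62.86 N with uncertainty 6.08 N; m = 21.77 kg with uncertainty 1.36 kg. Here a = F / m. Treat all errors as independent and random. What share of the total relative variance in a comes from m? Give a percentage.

(δa/a)² = (1·δF/F)² + (-1·δm/m)²
  F term: (1×0.0967)² = 0.00936
  m term: (-1×0.0625)² = 0.00390
Total = 0.0133. Share from m = 0.00390/0.0133 = 0.294.

29.4%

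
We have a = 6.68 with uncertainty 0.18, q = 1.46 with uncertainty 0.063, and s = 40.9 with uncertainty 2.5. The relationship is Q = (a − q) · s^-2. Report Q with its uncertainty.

Let u = a − q = 5.22. δu = √(δa² + δq²) = √(0.0324 + 0.00397) = 0.191, so δu/u = 0.0365.
Q is then a monomial in u, s:
δQ/Q = √((δu/u)² + (-2·δs/s)²) = √(0.00133 + 0.0149) = 0.128
Q = 0.00312, so δQ = 0.128 × 0.00312 = 0.000398.

0.00312 ± 0.000398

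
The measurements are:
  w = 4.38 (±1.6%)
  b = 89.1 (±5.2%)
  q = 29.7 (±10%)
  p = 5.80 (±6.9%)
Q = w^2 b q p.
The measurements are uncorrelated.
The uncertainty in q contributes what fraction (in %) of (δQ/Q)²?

54.1%

(δQ/Q)² = (2·δw/w)² + (1·δb/b)² + (1·δq/q)² + (1·δp/p)²
  w term: (2×0.0160)² = 0.00102
  b term: (1×0.0520)² = 0.00270
  q term: (1×0.100)² = 0.0100
  p term: (1×0.0690)² = 0.00476
Total = 0.0185. Share from q = 0.0100/0.0185 = 0.541.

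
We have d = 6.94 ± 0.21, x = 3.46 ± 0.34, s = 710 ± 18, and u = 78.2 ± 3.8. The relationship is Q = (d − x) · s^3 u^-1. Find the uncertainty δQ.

2.33e+06

Let w = d − x = 3.48. δw = √(δd² + δx²) = √(0.0441 + 0.116) = 0.400, so δw/w = 0.115.
Q is then a monomial in w, s, u:
δQ/Q = √((δw/w)² + (3·δs/s)² + (-1·δu/u)²) = √(0.0132 + 0.00578 + 0.00236) = 0.146
Q = 1.59e+07, so δQ = 0.146 × 1.59e+07 = 2.33e+06.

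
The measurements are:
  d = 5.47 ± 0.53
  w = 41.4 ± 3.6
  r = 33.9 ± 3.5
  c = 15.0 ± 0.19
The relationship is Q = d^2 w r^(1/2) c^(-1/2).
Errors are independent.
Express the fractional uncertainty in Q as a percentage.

Relative error in a monomial: (δQ/Q)² = Σ (nᵢ · δxᵢ/xᵢ)².
  (2·δd/d)² = (2×0.0969)² = 0.0376;  (1·δw/w)² = (1×0.0870)² = 0.00756;  (½·δr/r)² = (0.5×0.103)² = 0.00266;  (−½·δc/c)² = (-0.5×0.0127)² = 4.01e-05
δQ/Q = √(0.0478) = 0.219

21.9%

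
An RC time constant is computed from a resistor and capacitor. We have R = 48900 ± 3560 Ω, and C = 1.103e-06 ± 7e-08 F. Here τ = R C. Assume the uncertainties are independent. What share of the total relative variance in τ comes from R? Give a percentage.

(δτ/τ)² = (1·δR/R)² + (1·δC/C)²
  R term: (1×0.0728)² = 0.00530
  C term: (1×0.0635)² = 0.00403
Total = 0.00933. Share from R = 0.00530/0.00933 = 0.568.

56.8%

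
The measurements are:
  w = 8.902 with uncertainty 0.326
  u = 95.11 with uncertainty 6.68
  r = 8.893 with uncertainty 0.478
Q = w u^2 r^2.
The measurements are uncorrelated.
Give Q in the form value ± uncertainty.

(6.368 ± 1.15) × 10^6

Relative error in a monomial: (δQ/Q)² = Σ (nᵢ · δxᵢ/xᵢ)².
  (1·δw/w)² = (1×0.0366)² = 0.00134;  (2·δu/u)² = (2×0.0702)² = 0.0197;  (2·δr/r)² = (2×0.0538)² = 0.0116
δQ/Q = √(0.0326) = 0.181
Q = 6.368e+06, so δQ = 0.181 × 6.368e+06 = 1.15e+06.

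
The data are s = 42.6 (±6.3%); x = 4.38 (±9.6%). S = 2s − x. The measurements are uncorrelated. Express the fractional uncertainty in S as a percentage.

Sums and differences: (δS)² = Σ (cᵢ δxᵢ)².
  (2·δs)² = 28.8;  (δx)² = 0.177
δS = √(29.0) = 5.38
S = 80.8, so δS/S = 5.38/80.8 = 0.0666.

6.66%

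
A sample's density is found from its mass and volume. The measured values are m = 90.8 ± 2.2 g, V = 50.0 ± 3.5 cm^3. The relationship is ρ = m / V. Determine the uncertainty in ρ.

0.135 g/cm^3

Since ρ is a product/quotient, work with relative uncertainties:
  (1·δm/m)² = (1×0.0242)² = 0.000587;  (-1·δV/V)² = (-1×0.0700)² = 0.00490
δρ/ρ = √(0.00549) = 0.0741
ρ = 1.82 g/cm^3, so δρ = 0.0741 × 1.82 = 0.135 g/cm^3.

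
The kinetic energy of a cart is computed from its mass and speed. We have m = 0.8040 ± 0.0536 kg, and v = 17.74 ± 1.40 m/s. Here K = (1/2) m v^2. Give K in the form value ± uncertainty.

K is a product of powers, so relative uncertainties combine in quadrature:
  (1·δm/m)² = (1×0.0667)² = 0.00444;  (2·δv/v)² = (2×0.0789)² = 0.0249
δK/K = √(0.0294) = 0.171
K = 126.5 J, so δK = 0.171 × 126.5 = 21.7 J.

126.5 ± 21.7 J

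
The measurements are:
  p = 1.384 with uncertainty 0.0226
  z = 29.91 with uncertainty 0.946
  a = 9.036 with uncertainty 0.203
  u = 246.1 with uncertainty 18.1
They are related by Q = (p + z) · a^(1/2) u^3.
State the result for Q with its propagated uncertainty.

(1.402 ± 0.313) × 10^9

Let w = p + z = 31.29. δw = √(δp² + δz²) = √(0.000511 + 0.895) = 0.946, so δw/w = 0.0302.
Q is then a monomial in w, a, u:
δQ/Q = √((δw/w)² + (½·δa/a)² + (3·δu/u)²) = √(0.000914 + 0.000126 + 0.0487) = 0.223
Q = 1.402e+09, so δQ = 0.223 × 1.402e+09 = 3.13e+08.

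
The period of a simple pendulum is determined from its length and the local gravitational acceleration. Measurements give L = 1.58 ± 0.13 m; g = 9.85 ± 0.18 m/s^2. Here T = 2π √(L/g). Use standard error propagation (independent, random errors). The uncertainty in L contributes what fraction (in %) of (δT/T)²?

(δT/T)² = (½·δL/L)² + (−½·δg/g)²
  L term: (0.5×0.0823)² = 0.00169
  g term: (-0.5×0.0183)² = 8.35e-05
Total = 0.00178. Share from L = 0.00169/0.00178 = 0.953.

95.3%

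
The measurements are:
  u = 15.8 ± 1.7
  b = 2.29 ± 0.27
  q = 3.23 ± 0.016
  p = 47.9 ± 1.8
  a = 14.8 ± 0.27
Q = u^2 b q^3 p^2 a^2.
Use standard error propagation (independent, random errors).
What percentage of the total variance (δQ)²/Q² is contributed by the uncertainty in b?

20.6%

(δQ/Q)² = (2·δu/u)² + (1·δb/b)² + (3·δq/q)² + (2·δp/p)² + (2·δa/a)²
  u term: (2×0.108)² = 0.0463
  b term: (1×0.118)² = 0.0139
  q term: (3×0.00495)² = 0.000221
  p term: (2×0.0376)² = 0.00565
  a term: (2×0.0182)² = 0.00133
Total = 0.0674. Share from b = 0.0139/0.0674 = 0.206.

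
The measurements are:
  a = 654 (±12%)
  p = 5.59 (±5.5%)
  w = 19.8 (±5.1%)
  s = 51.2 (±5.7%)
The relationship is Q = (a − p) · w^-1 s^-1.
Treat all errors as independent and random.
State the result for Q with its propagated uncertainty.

Let u = a − p = 648. δu = √(δa² + δp²) = √(6160 + 0.0945) = 78.5, so δu/u = 0.121.
Q is then a monomial in u, w, s:
δQ/Q = √((δu/u)² + (-1·δw/w)² + (-1·δs/s)²) = √(0.0146 + 0.00260 + 0.00325) = 0.143
Q = 0.640, so δQ = 0.143 × 0.640 = 0.0916.

0.640 ± 0.0916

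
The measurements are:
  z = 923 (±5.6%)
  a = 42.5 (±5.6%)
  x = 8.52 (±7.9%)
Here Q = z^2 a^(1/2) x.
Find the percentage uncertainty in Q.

Relative error in a monomial: (δQ/Q)² = Σ (nᵢ · δxᵢ/xᵢ)².
  (2·δz/z)² = (2×0.0560)² = 0.0125;  (½·δa/a)² = (0.5×0.0560)² = 0.000784;  (1·δx/x)² = (1×0.0790)² = 0.00624
δQ/Q = √(0.0196) = 0.140

14.0%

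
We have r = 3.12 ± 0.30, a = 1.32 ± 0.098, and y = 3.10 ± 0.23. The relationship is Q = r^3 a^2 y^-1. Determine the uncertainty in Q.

5.68

For a monomial Q ∝ r^3, a^2, y^-1, fractional errors add in quadrature:
  (3·δr/r)² = (3×0.0962)² = 0.0832;  (2·δa/a)² = (2×0.0742)² = 0.0220;  (-1·δy/y)² = (-1×0.0742)² = 0.00550
δQ/Q = √(0.111) = 0.333
Q = 17.1, so δQ = 0.333 × 17.1 = 5.68.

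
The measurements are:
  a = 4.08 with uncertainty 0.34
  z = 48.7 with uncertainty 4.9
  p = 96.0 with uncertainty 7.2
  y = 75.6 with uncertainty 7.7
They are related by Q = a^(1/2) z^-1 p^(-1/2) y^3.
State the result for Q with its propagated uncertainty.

1830 ± 597

Q is a product of powers, so relative uncertainties combine in quadrature:
  (½·δa/a)² = (0.5×0.0833)² = 0.00174;  (-1·δz/z)² = (-1×0.101)² = 0.0101;  (−½·δp/p)² = (-0.5×0.0750)² = 0.00141;  (3·δy/y)² = (3×0.102)² = 0.0934
δQ/Q = √(0.107) = 0.327
Q = 1830, so δQ = 0.327 × 1830 = 597.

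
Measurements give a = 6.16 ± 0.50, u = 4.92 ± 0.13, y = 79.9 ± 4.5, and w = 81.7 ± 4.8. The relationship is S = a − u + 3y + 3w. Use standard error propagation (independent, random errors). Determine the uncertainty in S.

19.7

For a sum/difference, combine absolute errors in quadrature:
  (δa)² = 0.250;  (δu)² = 0.0169;  (3·δy)² = 182;  (3·δw)² = 207
δS = √(390) = 19.7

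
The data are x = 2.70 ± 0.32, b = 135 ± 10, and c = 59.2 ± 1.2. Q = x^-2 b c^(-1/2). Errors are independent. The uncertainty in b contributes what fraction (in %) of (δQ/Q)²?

(δQ/Q)² = (-2·δx/x)² + (1·δb/b)² + (−½·δc/c)²
  x term: (-2×0.119)² = 0.0562
  b term: (1×0.0741)² = 0.00549
  c term: (-0.5×0.0203)² = 0.000103
Total = 0.0618. Share from b = 0.00549/0.0618 = 0.0888.

8.88%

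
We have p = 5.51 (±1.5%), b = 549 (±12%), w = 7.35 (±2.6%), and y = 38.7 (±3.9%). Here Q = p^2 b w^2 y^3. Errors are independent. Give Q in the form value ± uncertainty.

Products/powers → add relative errors in quadrature, weighted by exponent:
  (2·δp/p)² = (2×0.0150)² = 0.000900;  (1·δb/b)² = (1×0.120)² = 0.0144;  (2·δw/w)² = (2×0.0260)² = 0.00270;  (3·δy/y)² = (3×0.0390)² = 0.0137
δQ/Q = √(0.0317) = 0.178
Q = 5.22e+10, so δQ = 0.178 × 5.22e+10 = 9.29e+09.

(5.22 ± 0.929) × 10^10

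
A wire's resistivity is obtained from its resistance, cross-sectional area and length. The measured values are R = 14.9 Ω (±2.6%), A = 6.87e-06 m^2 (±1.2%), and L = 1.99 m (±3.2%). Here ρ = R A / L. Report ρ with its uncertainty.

Each factor contributes (exponent × relative error)² to (δρ/ρ)²:
  (1·δR/R)² = (1×0.0260)² = 0.000676;  (1·δA/A)² = (1×0.0120)² = 0.000144;  (-1·δL/L)² = (-1×0.0320)² = 0.00102
δρ/ρ = √(0.00184) = 0.0429
ρ = 5.14e-05 Ω·m, so δρ = 0.0429 × 5.14e-05 = 2.21e-06 Ω·m.

(5.14 ± 0.221) × 10^-5 Ω·m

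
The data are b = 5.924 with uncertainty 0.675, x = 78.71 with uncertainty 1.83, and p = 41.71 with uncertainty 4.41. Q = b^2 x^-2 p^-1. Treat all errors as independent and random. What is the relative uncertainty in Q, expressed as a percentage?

25.5%

Relative error in a monomial: (δQ/Q)² = Σ (nᵢ · δxᵢ/xᵢ)².
  (2·δb/b)² = (2×0.114)² = 0.0519;  (-2·δx/x)² = (-2×0.0232)² = 0.00216;  (-1·δp/p)² = (-1×0.106)² = 0.0112
δQ/Q = √(0.0653) = 0.255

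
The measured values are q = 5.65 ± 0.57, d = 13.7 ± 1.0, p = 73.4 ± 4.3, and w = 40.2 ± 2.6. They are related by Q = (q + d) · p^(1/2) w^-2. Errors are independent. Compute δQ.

Let u = q + d = 19.4. δu = √(δq² + δd²) = √(0.325 + 1.00) = 1.15, so δu/u = 0.0595.
Q is then a monomial in u, p, w:
δQ/Q = √((δu/u)² + (½·δp/p)² + (-2·δw/w)²) = √(0.00354 + 0.000858 + 0.0167) = 0.145
Q = 0.103, so δQ = 0.145 × 0.103 = 0.0149.

0.0149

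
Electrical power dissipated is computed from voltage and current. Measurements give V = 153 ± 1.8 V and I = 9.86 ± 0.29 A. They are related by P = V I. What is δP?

Since P is a product/quotient, work with relative uncertainties:
  (1·δV/V)² = (1×0.0118)² = 0.000138;  (1·δI/I)² = (1×0.0294)² = 0.000865
δP/P = √(0.00100) = 0.0317
P = 1510 W, so δP = 0.0317 × 1510 = 47.8 W.

47.8 W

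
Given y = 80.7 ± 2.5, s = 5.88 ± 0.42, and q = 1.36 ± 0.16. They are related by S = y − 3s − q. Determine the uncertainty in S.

Sums and differences: (δS)² = Σ (cᵢ δxᵢ)².
  (δy)² = 6.25;  (3·δs)² = 1.59;  (δq)² = 0.0256
δS = √(7.86) = 2.80

2.80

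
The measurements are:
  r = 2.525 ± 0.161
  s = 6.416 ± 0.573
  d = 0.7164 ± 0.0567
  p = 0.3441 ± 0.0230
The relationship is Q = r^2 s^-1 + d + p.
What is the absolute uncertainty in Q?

0.166

Let w = r^2·s^-1 = 0.9937. δw/w = √((2·δr/r)² + (-1·δs/s)²) = √(0.0163 + 0.00798) = 0.156, so δw = 0.155.
Q = w + d + p: δQ = √(δw² + δd² + δp²) = √(0.0239 + 0.00321 + 0.000529) = 0.166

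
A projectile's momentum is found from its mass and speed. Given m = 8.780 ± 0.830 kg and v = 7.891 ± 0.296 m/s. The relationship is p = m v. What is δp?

For a monomial p ∝ m, v, fractional errors add in quadrature:
  (1·δm/m)² = (1×0.0945)² = 0.00894;  (1·δv/v)² = (1×0.0375)² = 0.00141
δp/p = √(0.0103) = 0.102
p = 69.28 kg·m/s, so δp = 0.102 × 69.28 = 7.05 kg·m/s.

7.05 kg·m/s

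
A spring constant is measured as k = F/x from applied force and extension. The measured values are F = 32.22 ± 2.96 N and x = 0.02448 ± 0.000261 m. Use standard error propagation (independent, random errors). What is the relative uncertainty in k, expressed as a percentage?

9.25%

Each factor contributes (exponent × relative error)² to (δk/k)²:
  (1·δF/F)² = (1×0.0919)² = 0.00844;  (-1·δx/x)² = (-1×0.0107)² = 0.000114
δk/k = √(0.00855) = 0.0925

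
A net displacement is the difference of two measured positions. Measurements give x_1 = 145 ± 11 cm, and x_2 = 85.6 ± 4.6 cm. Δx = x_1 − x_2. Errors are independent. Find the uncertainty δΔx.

11.9 cm

For a sum/difference, combine absolute errors in quadrature:
  (δx_1)² = 121;  (δx_2)² = 21.2
δΔx = √(142) = 11.9 cm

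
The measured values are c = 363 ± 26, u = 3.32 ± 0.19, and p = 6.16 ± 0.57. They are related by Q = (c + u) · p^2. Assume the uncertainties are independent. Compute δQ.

Let w = c + u = 366. δw = √(δc² + δu²) = √(676 + 0.0361) = 26.0, so δw/w = 0.0710.
Q is then a monomial in w, p:
δQ/Q = √((δw/w)² + (2·δp/p)²) = √(0.00504 + 0.0342) = 0.198
Q = 13900, so δQ = 0.198 × 13900 = 2760.

2760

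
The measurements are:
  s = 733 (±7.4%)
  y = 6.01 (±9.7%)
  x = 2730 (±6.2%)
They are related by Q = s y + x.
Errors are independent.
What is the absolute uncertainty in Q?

Let p = s·y = 4410. δp/p = √((1·δs/s)² + (1·δy/y)²) = √(0.00548 + 0.00941) = 0.122, so δp = 537.
Q = p + x: δQ = √(δp² + δx²) = √(2.89e+05 + 28600) = 563

563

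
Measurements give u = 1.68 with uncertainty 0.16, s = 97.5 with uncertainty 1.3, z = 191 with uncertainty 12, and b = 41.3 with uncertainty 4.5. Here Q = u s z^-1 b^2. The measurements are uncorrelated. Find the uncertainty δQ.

Each factor contributes (exponent × relative error)² to (δQ/Q)²:
  (1·δu/u)² = (1×0.0952)² = 0.00907;  (1·δs/s)² = (1×0.0133)² = 0.000178;  (-1·δz/z)² = (-1×0.0628)² = 0.00395;  (2·δb/b)² = (2×0.109)² = 0.0475
δQ/Q = √(0.0607) = 0.246
Q = 1460, so δQ = 0.246 × 1460 = 360.

360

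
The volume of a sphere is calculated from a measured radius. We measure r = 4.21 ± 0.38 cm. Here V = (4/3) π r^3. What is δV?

V ∝ r^3, so δV/V = |3| · δr/r = 3 × 0.0903 = 0.271.
V = 313 cm^3, so δV = 0.271 × 313 = 84.6 cm^3.

84.6 cm^3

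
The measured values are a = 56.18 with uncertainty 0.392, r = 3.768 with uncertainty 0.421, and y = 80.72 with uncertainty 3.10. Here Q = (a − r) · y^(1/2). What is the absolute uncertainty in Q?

Let u = a − r = 52.41. δu = √(δa² + δr²) = √(0.154 + 0.177) = 0.575, so δu/u = 0.0110.
Q is then a monomial in u, y:
δQ/Q = √((δu/u)² + (½·δy/y)²) = √(0.000120 + 0.000369) = 0.0221
Q = 470.9, so δQ = 0.0221 × 470.9 = 10.4.

10.4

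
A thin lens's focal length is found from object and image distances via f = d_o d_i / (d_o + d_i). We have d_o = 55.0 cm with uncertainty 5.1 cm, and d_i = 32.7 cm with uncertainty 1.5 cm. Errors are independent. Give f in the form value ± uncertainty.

20.5 ± 0.922 cm

∂f/∂d_o = (d_i/(d_o+d_i))² = 0.139;  ∂f/∂d_i = (d_o/(d_o+d_i))² = 0.393
δf = √((∂f/∂d_o · δd_o)² + (∂f/∂d_i · δd_i)²) = √(0.503 + 0.348) = 0.922 cm
f = 20.5 cm.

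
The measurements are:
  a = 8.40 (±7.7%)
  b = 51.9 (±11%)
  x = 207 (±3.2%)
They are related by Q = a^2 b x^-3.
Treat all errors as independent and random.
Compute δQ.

8.76e-05

Products/powers → add relative errors in quadrature, weighted by exponent:
  (2·δa/a)² = (2×0.0770)² = 0.0237;  (1·δb/b)² = (1×0.110)² = 0.0121;  (-3·δx/x)² = (-3×0.0320)² = 0.00922
δQ/Q = √(0.0450) = 0.212
Q = 0.000413, so δQ = 0.212 × 0.000413 = 8.76e-05.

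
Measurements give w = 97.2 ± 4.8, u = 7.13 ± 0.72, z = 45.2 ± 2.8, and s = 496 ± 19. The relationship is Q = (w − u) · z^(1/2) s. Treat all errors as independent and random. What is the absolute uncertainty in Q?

Let h = w − u = 90.1. δh = √(δw² + δu²) = √(23.0 + 0.518) = 4.85, so δh/h = 0.0539.
Q is then a monomial in h, z, s:
δQ/Q = √((δh/h)² + (½·δz/z)² + (1·δs/s)²) = √(0.00290 + 0.000959 + 0.00147) = 0.0730
Q = 3e+05, so δQ = 0.0730 × 3e+05 = 21900.

21900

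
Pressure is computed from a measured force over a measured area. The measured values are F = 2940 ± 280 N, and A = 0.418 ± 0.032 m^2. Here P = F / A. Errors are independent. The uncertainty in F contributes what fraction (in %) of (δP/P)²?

(δP/P)² = (1·δF/F)² + (-1·δA/A)²
  F term: (1×0.0952)² = 0.00907
  A term: (-1×0.0766)² = 0.00586
Total = 0.0149. Share from F = 0.00907/0.0149 = 0.607.

60.7%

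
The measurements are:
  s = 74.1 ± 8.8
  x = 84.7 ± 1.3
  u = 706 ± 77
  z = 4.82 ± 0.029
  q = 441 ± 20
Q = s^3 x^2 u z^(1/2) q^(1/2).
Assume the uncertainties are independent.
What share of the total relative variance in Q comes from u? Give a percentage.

8.48%

(δQ/Q)² = (3·δs/s)² + (2·δx/x)² + (1·δu/u)² + (½·δz/z)² + (½·δq/q)²
  s term: (3×0.119)² = 0.127
  x term: (2×0.0153)² = 0.000942
  u term: (1×0.109)² = 0.0119
  z term: (0.5×0.00602)² = 9.05e-06
  q term: (0.5×0.0454)² = 0.000514
Total = 0.140. Share from u = 0.0119/0.140 = 0.0848.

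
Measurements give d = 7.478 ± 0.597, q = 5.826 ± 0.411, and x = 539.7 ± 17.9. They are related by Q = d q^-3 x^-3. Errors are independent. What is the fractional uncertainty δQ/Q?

0.247

Since Q is a product/quotient, work with relative uncertainties:
  (1·δd/d)² = (1×0.0798)² = 0.00637;  (-3·δq/q)² = (-3×0.0705)² = 0.0448;  (-3·δx/x)² = (-3×0.0332)² = 0.00990
δQ/Q = √(0.0611) = 0.247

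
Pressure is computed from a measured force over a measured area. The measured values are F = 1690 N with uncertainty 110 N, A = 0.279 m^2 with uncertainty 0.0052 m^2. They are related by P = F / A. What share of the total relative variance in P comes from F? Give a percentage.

92.4%

(δP/P)² = (1·δF/F)² + (-1·δA/A)²
  F term: (1×0.0651)² = 0.00424
  A term: (-1×0.0186)² = 0.000347
Total = 0.00458. Share from F = 0.00424/0.00458 = 0.924.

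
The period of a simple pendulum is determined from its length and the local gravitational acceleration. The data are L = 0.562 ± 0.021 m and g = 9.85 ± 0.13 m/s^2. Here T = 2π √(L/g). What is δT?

0.0297 s

Each factor contributes (exponent × relative error)² to (δT/T)²:
  (½·δL/L)² = (0.5×0.0374)² = 0.000349;  (−½·δg/g)² = (-0.5×0.0132)² = 4.35e-05
δT/T = √(0.000393) = 0.0198
T = 1.50 s, so δT = 0.0198 × 1.50 = 0.0297 s.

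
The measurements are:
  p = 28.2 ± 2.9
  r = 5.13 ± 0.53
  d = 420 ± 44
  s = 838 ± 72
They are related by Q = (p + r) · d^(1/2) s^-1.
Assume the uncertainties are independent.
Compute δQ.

0.109

Let u = p + r = 33.3. δu = √(δp² + δr²) = √(8.41 + 0.281) = 2.95, so δu/u = 0.0884.
Q is then a monomial in u, d, s:
δQ/Q = √((δu/u)² + (½·δd/d)² + (-1·δs/s)²) = √(0.00782 + 0.00274 + 0.00738) = 0.134
Q = 0.815, so δQ = 0.134 × 0.815 = 0.109.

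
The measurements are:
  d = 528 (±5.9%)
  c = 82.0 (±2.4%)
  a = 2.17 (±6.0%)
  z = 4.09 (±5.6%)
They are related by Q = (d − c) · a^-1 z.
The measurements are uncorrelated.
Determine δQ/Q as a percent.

Let u = d − c = 446. δu = √(δd² + δc²) = √(970 + 3.87) = 31.2, so δu/u = 0.0700.
Q is then a monomial in u, a, z:
δQ/Q = √((δu/u)² + (-1·δa/a)² + (1·δz/z)²) = √(0.00490 + 0.00360 + 0.00314) = 0.108

10.8%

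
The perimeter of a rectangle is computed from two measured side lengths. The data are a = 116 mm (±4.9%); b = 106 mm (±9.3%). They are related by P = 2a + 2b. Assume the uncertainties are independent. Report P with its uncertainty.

444 ± 22.8 mm

Each term contributes (cᵢ δxᵢ)² to (δP)²:
  (2·δa)² = 129;  (2·δb)² = 389
δP = √(518) = 22.8 mm
P = 444 mm.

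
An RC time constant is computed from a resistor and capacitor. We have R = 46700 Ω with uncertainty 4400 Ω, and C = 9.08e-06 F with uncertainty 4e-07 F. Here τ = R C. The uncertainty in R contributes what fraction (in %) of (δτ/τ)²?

82.1%

(δτ/τ)² = (1·δR/R)² + (1·δC/C)²
  R term: (1×0.0942)² = 0.00888
  C term: (1×0.0441)² = 0.00194
Total = 0.0108. Share from R = 0.00888/0.0108 = 0.821.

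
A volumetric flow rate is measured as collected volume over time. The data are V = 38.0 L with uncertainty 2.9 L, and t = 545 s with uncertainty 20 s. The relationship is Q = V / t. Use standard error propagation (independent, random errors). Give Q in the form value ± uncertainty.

0.0697 ± 0.00590 L/s

Relative error in a monomial: (δQ/Q)² = Σ (nᵢ · δxᵢ/xᵢ)².
  (1·δV/V)² = (1×0.0763)² = 0.00582;  (-1·δt/t)² = (-1×0.0367)² = 0.00135
δQ/Q = √(0.00717) = 0.0847
Q = 0.0697 L/s, so δQ = 0.0847 × 0.0697 = 0.00590 L/s.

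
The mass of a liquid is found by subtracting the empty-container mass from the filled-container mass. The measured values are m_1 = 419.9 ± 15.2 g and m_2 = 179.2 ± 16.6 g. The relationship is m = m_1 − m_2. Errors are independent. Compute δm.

22.5 g

For a sum/difference, combine absolute errors in quadrature:
  (δm_1)² = 231;  (δm_2)² = 276
δm = √(507) = 22.5 g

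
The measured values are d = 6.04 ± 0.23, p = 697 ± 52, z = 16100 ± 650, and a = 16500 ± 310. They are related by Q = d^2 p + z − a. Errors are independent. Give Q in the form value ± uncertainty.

25000 ± 2800

Let w = d^2·p = 25400. δw/w = √((2·δd/d)² + (1·δp/p)²) = √(0.00580 + 0.00557) = 0.107, so δw = 2710.
Q = w + z − a: δQ = √(δw² + δz² + δa²) = √(7.35e+06 + 4.22e+05 + 96100) = 2800
Q = 25000.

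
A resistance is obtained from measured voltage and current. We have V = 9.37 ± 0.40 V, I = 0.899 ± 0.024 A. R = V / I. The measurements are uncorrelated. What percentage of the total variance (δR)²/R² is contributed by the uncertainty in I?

(δR/R)² = (1·δV/V)² + (-1·δI/I)²
  V term: (1×0.0427)² = 0.00182
  I term: (-1×0.0267)² = 0.000713
Total = 0.00254. Share from I = 0.000713/0.00254 = 0.281.

28.1%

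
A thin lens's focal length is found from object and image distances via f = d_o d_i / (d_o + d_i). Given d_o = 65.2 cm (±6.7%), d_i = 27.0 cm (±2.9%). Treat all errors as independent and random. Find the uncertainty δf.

0.542 cm

∂f/∂d_o = (d_i/(d_o+d_i))² = 0.0858;  ∂f/∂d_i = (d_o/(d_o+d_i))² = 0.500
δf = √((∂f/∂d_o · δd_o)² + (∂f/∂d_i · δd_i)²) = √(0.140 + 0.153) = 0.542 cm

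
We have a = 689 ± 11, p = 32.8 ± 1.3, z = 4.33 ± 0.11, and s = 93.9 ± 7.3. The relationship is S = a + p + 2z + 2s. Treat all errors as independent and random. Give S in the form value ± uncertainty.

Absolute uncertainties add in quadrature for a linear combination:
  (δa)² = 121;  (δp)² = 1.69;  (2·δz)² = 0.0484;  (2·δs)² = 213
δS = √(336) = 18.3
S = 918.

918 ± 18.3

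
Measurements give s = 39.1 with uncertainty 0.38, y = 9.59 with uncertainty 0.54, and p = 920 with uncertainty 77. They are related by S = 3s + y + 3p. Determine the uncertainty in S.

Sums and differences: (δS)² = Σ (cᵢ δxᵢ)².
  (3·δs)² = 1.30;  (δy)² = 0.292;  (3·δp)² = 53400
δS = √(53400) = 231

231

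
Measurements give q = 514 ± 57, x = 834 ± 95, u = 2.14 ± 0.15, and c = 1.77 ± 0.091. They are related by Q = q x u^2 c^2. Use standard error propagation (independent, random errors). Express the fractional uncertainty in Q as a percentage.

23.6%

For a monomial Q ∝ q, x, u^2, c^2, fractional errors add in quadrature:
  (1·δq/q)² = (1×0.111)² = 0.0123;  (1·δx/x)² = (1×0.114)² = 0.0130;  (2·δu/u)² = (2×0.0701)² = 0.0197;  (2·δc/c)² = (2×0.0514)² = 0.0106
δQ/Q = √(0.0555) = 0.236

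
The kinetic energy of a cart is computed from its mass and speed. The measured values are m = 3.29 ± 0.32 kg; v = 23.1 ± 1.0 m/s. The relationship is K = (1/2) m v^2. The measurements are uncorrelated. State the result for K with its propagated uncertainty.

Relative error in a monomial: (δK/K)² = Σ (nᵢ · δxᵢ/xᵢ)².
  (1·δm/m)² = (1×0.0973)² = 0.00946;  (2·δv/v)² = (2×0.0433)² = 0.00750
δK/K = √(0.0170) = 0.130
K = 878 J, so δK = 0.130 × 878 = 114 J.

878 ± 114 J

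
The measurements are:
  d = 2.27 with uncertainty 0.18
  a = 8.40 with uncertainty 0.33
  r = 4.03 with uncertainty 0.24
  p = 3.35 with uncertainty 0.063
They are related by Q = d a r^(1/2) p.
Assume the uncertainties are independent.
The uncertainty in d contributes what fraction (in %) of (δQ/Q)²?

(δQ/Q)² = (1·δd/d)² + (1·δa/a)² + (½·δr/r)² + (1·δp/p)²
  d term: (1×0.0793)² = 0.00629
  a term: (1×0.0393)² = 0.00154
  r term: (0.5×0.0596)² = 0.000887
  p term: (1×0.0188)² = 0.000354
Total = 0.00907. Share from d = 0.00629/0.00907 = 0.693.

69.3%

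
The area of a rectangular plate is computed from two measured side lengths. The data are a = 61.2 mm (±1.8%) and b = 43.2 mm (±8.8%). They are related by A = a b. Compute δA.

Since A is a product/quotient, work with relative uncertainties:
  (1·δa/a)² = (1×0.0180)² = 0.000324;  (1·δb/b)² = (1×0.0880)² = 0.00774
δA/A = √(0.00807) = 0.0898
A = 2640 mm^2, so δA = 0.0898 × 2640 = 237 mm^2.

237 mm^2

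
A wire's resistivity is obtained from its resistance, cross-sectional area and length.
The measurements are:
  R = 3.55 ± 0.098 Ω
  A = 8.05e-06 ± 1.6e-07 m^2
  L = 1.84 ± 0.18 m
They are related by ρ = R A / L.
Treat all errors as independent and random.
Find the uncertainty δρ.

1.61e-06 Ω·m

ρ is a product of powers, so relative uncertainties combine in quadrature:
  (1·δR/R)² = (1×0.0276)² = 0.000762;  (1·δA/A)² = (1×0.0199)² = 0.000395;  (-1·δL/L)² = (-1×0.0978)² = 0.00957
δρ/ρ = √(0.0107) = 0.104
ρ = 1.55e-05 Ω·m, so δρ = 0.104 × 1.55e-05 = 1.61e-06 Ω·m.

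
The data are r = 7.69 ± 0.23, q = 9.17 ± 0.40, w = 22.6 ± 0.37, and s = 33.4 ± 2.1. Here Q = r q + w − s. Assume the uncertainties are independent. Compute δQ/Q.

Let p = r·q = 70.5. δp/p = √((1·δr/r)² + (1·δq/q)²) = √(0.000895 + 0.00190) = 0.0529, so δp = 3.73.
Q = p + w − s: δQ = √(δp² + δw² + δs²) = √(13.9 + 0.137 + 4.41) = 4.30
Q = 59.7, so δQ/Q = 4.30/59.7 = 0.0719.

0.0719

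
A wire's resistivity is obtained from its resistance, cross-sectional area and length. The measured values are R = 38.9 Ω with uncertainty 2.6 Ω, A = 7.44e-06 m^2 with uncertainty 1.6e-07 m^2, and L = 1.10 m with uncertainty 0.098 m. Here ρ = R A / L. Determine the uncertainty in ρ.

For a monomial ρ ∝ R, A, L^-1, fractional errors add in quadrature:
  (1·δR/R)² = (1×0.0668)² = 0.00447;  (1·δA/A)² = (1×0.0215)² = 0.000462;  (-1·δL/L)² = (-1×0.0891)² = 0.00794
δρ/ρ = √(0.0129) = 0.113
ρ = 0.000263 Ω·m, so δρ = 0.113 × 0.000263 = 2.98e-05 Ω·m.

2.98e-05 Ω·m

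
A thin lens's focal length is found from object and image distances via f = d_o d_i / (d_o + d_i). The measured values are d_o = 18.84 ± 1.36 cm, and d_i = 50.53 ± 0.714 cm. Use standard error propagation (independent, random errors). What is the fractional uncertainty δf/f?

0.0527

∂f/∂d_o = (d_i/(d_o+d_i))² = 0.531;  ∂f/∂d_i = (d_o/(d_o+d_i))² = 0.0738
δf = √((∂f/∂d_o · δd_o)² + (∂f/∂d_i · δd_i)²) = √(0.521 + 0.00277) = 0.724 cm
f = 13.72 cm, so δf/f = 0.724/13.72 = 0.0527.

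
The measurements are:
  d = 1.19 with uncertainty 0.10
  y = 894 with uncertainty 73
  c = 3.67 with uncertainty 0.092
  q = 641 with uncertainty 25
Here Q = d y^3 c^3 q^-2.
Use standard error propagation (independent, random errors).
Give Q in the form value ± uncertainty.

(1.02 ± 0.287) × 10^5

Since Q is a product/quotient, work with relative uncertainties:
  (1·δd/d)² = (1×0.0840)² = 0.00706;  (3·δy/y)² = (3×0.0817)² = 0.0600;  (3·δc/c)² = (3×0.0251)² = 0.00566;  (-2·δq/q)² = (-2×0.0390)² = 0.00608
δQ/Q = √(0.0788) = 0.281
Q = 1.02e+05, so δQ = 0.281 × 1.02e+05 = 28700.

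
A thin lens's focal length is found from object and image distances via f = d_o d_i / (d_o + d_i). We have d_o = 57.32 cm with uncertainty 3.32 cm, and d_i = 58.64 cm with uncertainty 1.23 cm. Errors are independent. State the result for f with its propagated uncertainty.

28.99 ± 0.901 cm

∂f/∂d_o = (d_i/(d_o+d_i))² = 0.256;  ∂f/∂d_i = (d_o/(d_o+d_i))² = 0.244
δf = √((∂f/∂d_o · δd_o)² + (∂f/∂d_i · δd_i)²) = √(0.721 + 0.0903) = 0.901 cm
f = 28.99 cm.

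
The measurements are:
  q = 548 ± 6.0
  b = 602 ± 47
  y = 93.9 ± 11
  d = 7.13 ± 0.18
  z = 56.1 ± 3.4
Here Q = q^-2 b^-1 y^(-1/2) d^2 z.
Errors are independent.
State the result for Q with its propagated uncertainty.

Q is a product of powers, so relative uncertainties combine in quadrature:
  (-2·δq/q)² = (-2×0.0109)² = 0.000480;  (-1·δb/b)² = (-1×0.0781)² = 0.00610;  (−½·δy/y)² = (-0.5×0.117)² = 0.00343;  (2·δd/d)² = (2×0.0252)² = 0.00255;  (1·δz/z)² = (1×0.0606)² = 0.00367
δQ/Q = √(0.0162) = 0.127
Q = 1.63e-06, so δQ = 0.127 × 1.63e-06 = 2.07e-07.

(1.63 ± 0.207) × 10^-6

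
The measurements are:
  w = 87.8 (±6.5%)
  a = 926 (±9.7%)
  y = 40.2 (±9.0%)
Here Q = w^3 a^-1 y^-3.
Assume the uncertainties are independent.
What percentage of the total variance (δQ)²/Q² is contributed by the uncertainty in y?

(δQ/Q)² = (3·δw/w)² + (-1·δa/a)² + (-3·δy/y)²
  w term: (3×0.0650)² = 0.0380
  a term: (-1×0.0970)² = 0.00941
  y term: (-3×0.0900)² = 0.0729
Total = 0.120. Share from y = 0.0729/0.120 = 0.606.

60.6%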